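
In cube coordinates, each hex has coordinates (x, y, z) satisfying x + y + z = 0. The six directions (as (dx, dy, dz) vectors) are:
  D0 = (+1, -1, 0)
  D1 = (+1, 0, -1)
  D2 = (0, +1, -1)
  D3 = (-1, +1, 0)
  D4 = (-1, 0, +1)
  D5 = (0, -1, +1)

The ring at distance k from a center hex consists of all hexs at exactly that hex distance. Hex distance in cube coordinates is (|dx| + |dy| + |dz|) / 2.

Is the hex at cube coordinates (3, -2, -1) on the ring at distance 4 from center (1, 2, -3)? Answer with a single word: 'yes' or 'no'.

Answer: yes

Derivation:
|px - cx| = |3 - 1| = 2
|py - cy| = |-2 - 2| = 4
|pz - cz| = |-1 - (-3)| = 2
distance = (2+4+2)/2 = 8/2 = 4
radius = 4; distance == radius -> yes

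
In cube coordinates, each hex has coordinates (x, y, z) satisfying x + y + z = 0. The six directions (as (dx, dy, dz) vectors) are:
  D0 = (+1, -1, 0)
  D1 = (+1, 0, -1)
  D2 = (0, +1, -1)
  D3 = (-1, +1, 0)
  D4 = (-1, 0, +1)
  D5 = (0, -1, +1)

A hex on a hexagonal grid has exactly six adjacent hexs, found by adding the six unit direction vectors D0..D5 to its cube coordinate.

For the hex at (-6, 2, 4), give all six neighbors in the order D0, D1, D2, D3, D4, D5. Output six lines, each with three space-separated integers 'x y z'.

Center: (-6, 2, 4). Add each direction:
  D0: (-6, 2, 4) + (1, -1, 0) = (-5, 1, 4)
  D1: (-6, 2, 4) + (1, 0, -1) = (-5, 2, 3)
  D2: (-6, 2, 4) + (0, 1, -1) = (-6, 3, 3)
  D3: (-6, 2, 4) + (-1, 1, 0) = (-7, 3, 4)
  D4: (-6, 2, 4) + (-1, 0, 1) = (-7, 2, 5)
  D5: (-6, 2, 4) + (0, -1, 1) = (-6, 1, 5)

Answer: -5 1 4
-5 2 3
-6 3 3
-7 3 4
-7 2 5
-6 1 5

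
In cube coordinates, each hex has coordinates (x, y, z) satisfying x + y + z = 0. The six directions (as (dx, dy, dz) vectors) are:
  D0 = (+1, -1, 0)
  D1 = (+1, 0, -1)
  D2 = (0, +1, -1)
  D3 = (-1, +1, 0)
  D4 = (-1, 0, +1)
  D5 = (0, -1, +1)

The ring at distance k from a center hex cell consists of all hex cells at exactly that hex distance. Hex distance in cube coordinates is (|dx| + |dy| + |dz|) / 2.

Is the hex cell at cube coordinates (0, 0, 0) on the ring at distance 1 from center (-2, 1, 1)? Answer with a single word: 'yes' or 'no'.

|px - cx| = |0 - (-2)| = 2
|py - cy| = |0 - 1| = 1
|pz - cz| = |0 - 1| = 1
distance = (2+1+1)/2 = 4/2 = 2
radius = 1; distance != radius -> no

Answer: no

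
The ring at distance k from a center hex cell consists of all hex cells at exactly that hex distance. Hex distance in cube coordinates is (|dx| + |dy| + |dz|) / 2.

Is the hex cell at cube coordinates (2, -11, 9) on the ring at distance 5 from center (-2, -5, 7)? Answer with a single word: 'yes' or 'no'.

|px - cx| = |2 - (-2)| = 4
|py - cy| = |-11 - (-5)| = 6
|pz - cz| = |9 - 7| = 2
distance = (4+6+2)/2 = 12/2 = 6
radius = 5; distance != radius -> no

Answer: no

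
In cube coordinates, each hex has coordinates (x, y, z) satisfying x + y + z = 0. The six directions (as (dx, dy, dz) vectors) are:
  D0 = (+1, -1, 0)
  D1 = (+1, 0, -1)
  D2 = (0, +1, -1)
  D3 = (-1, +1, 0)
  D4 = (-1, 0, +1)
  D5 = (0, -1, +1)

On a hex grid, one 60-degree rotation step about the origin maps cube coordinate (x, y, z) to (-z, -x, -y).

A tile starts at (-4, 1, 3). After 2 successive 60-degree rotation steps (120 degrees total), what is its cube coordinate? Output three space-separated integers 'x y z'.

Start: (-4, 1, 3)
Step 1: (-4, 1, 3) -> (-(3), -(-4), -(1)) = (-3, 4, -1)
Step 2: (-3, 4, -1) -> (-(-1), -(-3), -(4)) = (1, 3, -4)

Answer: 1 3 -4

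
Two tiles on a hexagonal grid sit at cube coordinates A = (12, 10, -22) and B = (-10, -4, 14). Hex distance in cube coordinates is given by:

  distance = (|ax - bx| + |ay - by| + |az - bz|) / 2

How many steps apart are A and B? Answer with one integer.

Answer: 36

Derivation:
|ax - bx| = |12 - (-10)| = 22
|ay - by| = |10 - (-4)| = 14
|az - bz| = |-22 - 14| = 36
distance = (22 + 14 + 36) / 2 = 72 / 2 = 36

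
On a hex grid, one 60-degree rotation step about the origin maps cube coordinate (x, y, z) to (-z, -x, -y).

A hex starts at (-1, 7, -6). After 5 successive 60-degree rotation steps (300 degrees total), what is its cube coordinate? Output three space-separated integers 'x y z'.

Answer: -7 6 1

Derivation:
Start: (-1, 7, -6)
Step 1: (-1, 7, -6) -> (-(-6), -(-1), -(7)) = (6, 1, -7)
Step 2: (6, 1, -7) -> (-(-7), -(6), -(1)) = (7, -6, -1)
Step 3: (7, -6, -1) -> (-(-1), -(7), -(-6)) = (1, -7, 6)
Step 4: (1, -7, 6) -> (-(6), -(1), -(-7)) = (-6, -1, 7)
Step 5: (-6, -1, 7) -> (-(7), -(-6), -(-1)) = (-7, 6, 1)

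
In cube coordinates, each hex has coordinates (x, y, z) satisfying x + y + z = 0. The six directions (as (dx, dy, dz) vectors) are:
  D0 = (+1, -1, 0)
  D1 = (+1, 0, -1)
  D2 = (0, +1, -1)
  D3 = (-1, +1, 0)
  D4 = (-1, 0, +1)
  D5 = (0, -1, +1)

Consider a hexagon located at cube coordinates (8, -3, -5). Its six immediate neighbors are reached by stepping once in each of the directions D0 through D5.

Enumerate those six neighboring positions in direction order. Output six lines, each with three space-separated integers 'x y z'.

Answer: 9 -4 -5
9 -3 -6
8 -2 -6
7 -2 -5
7 -3 -4
8 -4 -4

Derivation:
Center: (8, -3, -5). Add each direction:
  D0: (8, -3, -5) + (1, -1, 0) = (9, -4, -5)
  D1: (8, -3, -5) + (1, 0, -1) = (9, -3, -6)
  D2: (8, -3, -5) + (0, 1, -1) = (8, -2, -6)
  D3: (8, -3, -5) + (-1, 1, 0) = (7, -2, -5)
  D4: (8, -3, -5) + (-1, 0, 1) = (7, -3, -4)
  D5: (8, -3, -5) + (0, -1, 1) = (8, -4, -4)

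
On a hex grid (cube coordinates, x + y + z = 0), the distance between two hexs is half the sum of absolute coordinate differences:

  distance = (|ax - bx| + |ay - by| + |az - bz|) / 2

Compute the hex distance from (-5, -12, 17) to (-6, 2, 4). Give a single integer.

Answer: 14

Derivation:
|ax - bx| = |-5 - (-6)| = 1
|ay - by| = |-12 - 2| = 14
|az - bz| = |17 - 4| = 13
distance = (1 + 14 + 13) / 2 = 28 / 2 = 14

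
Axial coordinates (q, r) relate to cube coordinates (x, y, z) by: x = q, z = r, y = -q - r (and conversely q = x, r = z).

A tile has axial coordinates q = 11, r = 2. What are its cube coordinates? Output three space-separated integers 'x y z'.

x = q = 11
z = r = 2
y = -x - z = -(11) - (2) = -13

Answer: 11 -13 2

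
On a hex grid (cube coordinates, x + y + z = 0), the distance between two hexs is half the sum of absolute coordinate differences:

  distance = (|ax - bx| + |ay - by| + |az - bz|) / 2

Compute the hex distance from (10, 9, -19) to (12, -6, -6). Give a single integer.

Answer: 15

Derivation:
|ax - bx| = |10 - 12| = 2
|ay - by| = |9 - (-6)| = 15
|az - bz| = |-19 - (-6)| = 13
distance = (2 + 15 + 13) / 2 = 30 / 2 = 15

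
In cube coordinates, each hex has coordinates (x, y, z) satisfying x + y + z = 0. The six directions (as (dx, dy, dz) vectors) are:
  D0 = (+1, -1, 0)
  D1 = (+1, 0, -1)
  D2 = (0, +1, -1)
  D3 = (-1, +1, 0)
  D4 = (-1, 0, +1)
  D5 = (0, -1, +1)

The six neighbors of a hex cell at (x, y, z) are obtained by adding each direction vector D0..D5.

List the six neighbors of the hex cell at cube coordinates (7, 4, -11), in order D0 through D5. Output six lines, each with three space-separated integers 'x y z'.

Answer: 8 3 -11
8 4 -12
7 5 -12
6 5 -11
6 4 -10
7 3 -10

Derivation:
Center: (7, 4, -11). Add each direction:
  D0: (7, 4, -11) + (1, -1, 0) = (8, 3, -11)
  D1: (7, 4, -11) + (1, 0, -1) = (8, 4, -12)
  D2: (7, 4, -11) + (0, 1, -1) = (7, 5, -12)
  D3: (7, 4, -11) + (-1, 1, 0) = (6, 5, -11)
  D4: (7, 4, -11) + (-1, 0, 1) = (6, 4, -10)
  D5: (7, 4, -11) + (0, -1, 1) = (7, 3, -10)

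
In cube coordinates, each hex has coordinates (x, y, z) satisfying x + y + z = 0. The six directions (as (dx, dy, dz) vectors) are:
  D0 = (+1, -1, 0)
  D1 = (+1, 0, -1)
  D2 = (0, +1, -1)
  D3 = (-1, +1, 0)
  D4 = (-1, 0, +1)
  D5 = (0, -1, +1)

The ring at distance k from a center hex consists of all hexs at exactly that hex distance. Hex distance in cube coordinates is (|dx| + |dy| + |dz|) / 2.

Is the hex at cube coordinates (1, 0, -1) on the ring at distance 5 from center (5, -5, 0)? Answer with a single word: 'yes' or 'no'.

Answer: yes

Derivation:
|px - cx| = |1 - 5| = 4
|py - cy| = |0 - (-5)| = 5
|pz - cz| = |-1 - 0| = 1
distance = (4+5+1)/2 = 10/2 = 5
radius = 5; distance == radius -> yes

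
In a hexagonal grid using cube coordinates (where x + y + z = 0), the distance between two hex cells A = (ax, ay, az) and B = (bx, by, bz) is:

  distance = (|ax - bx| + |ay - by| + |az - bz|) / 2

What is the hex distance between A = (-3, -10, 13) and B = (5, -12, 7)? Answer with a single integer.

Answer: 8

Derivation:
|ax - bx| = |-3 - 5| = 8
|ay - by| = |-10 - (-12)| = 2
|az - bz| = |13 - 7| = 6
distance = (8 + 2 + 6) / 2 = 16 / 2 = 8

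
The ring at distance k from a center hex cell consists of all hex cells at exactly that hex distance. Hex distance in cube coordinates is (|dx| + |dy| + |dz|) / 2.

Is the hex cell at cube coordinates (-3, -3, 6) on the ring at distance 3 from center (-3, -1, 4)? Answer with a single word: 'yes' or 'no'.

Answer: no

Derivation:
|px - cx| = |-3 - (-3)| = 0
|py - cy| = |-3 - (-1)| = 2
|pz - cz| = |6 - 4| = 2
distance = (0+2+2)/2 = 4/2 = 2
radius = 3; distance != radius -> no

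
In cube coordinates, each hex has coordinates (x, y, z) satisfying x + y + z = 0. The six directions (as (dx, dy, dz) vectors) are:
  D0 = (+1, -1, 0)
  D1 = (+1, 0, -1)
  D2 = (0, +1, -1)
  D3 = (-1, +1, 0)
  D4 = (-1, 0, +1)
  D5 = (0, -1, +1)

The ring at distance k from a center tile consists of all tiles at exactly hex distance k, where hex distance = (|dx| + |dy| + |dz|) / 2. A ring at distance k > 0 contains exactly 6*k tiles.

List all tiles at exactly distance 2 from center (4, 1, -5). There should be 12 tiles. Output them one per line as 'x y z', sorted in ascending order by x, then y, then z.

Answer: 2 1 -3
2 2 -4
2 3 -5
3 0 -3
3 3 -6
4 -1 -3
4 3 -7
5 -1 -4
5 2 -7
6 -1 -5
6 0 -6
6 1 -7

Derivation:
Walk ring at distance 2 from (4, 1, -5):
Start at center + D4*2 = (2, 1, -3)
  hex 0: (2, 1, -3)
  hex 1: (3, 0, -3)
  hex 2: (4, -1, -3)
  hex 3: (5, -1, -4)
  hex 4: (6, -1, -5)
  hex 5: (6, 0, -6)
  hex 6: (6, 1, -7)
  hex 7: (5, 2, -7)
  hex 8: (4, 3, -7)
  hex 9: (3, 3, -6)
  hex 10: (2, 3, -5)
  hex 11: (2, 2, -4)
Sorted: 12 hexes.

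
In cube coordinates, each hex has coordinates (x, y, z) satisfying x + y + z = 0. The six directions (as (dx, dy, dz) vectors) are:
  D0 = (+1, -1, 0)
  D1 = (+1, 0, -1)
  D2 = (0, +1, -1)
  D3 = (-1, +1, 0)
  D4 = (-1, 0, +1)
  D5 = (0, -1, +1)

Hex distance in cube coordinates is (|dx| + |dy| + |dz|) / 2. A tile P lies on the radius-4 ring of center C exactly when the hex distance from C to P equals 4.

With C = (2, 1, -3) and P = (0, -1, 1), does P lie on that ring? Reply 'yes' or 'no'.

|px - cx| = |0 - 2| = 2
|py - cy| = |-1 - 1| = 2
|pz - cz| = |1 - (-3)| = 4
distance = (2+2+4)/2 = 8/2 = 4
radius = 4; distance == radius -> yes

Answer: yes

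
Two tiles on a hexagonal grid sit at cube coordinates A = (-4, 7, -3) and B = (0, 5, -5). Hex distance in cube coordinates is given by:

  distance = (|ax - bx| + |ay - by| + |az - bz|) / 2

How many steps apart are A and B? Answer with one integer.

|ax - bx| = |-4 - 0| = 4
|ay - by| = |7 - 5| = 2
|az - bz| = |-3 - (-5)| = 2
distance = (4 + 2 + 2) / 2 = 8 / 2 = 4

Answer: 4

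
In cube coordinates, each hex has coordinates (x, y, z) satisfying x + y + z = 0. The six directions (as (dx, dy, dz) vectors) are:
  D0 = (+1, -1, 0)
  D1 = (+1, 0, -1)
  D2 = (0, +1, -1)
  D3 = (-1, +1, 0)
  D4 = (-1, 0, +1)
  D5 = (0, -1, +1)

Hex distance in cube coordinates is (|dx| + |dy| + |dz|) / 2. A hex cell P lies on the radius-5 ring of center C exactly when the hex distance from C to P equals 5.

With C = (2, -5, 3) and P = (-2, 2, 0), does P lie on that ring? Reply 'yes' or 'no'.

Answer: no

Derivation:
|px - cx| = |-2 - 2| = 4
|py - cy| = |2 - (-5)| = 7
|pz - cz| = |0 - 3| = 3
distance = (4+7+3)/2 = 14/2 = 7
radius = 5; distance != radius -> no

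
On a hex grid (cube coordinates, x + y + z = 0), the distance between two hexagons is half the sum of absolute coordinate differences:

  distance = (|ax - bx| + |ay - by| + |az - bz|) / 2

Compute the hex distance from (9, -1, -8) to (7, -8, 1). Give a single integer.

|ax - bx| = |9 - 7| = 2
|ay - by| = |-1 - (-8)| = 7
|az - bz| = |-8 - 1| = 9
distance = (2 + 7 + 9) / 2 = 18 / 2 = 9

Answer: 9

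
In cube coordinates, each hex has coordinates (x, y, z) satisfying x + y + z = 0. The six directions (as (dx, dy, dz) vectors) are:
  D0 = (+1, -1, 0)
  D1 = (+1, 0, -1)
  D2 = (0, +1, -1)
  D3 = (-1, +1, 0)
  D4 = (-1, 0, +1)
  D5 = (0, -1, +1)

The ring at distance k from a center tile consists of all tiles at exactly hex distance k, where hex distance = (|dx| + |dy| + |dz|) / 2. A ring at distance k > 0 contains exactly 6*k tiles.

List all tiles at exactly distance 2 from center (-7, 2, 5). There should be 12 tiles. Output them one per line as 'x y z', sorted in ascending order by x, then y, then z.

Answer: -9 2 7
-9 3 6
-9 4 5
-8 1 7
-8 4 4
-7 0 7
-7 4 3
-6 0 6
-6 3 3
-5 0 5
-5 1 4
-5 2 3

Derivation:
Walk ring at distance 2 from (-7, 2, 5):
Start at center + D4*2 = (-9, 2, 7)
  hex 0: (-9, 2, 7)
  hex 1: (-8, 1, 7)
  hex 2: (-7, 0, 7)
  hex 3: (-6, 0, 6)
  hex 4: (-5, 0, 5)
  hex 5: (-5, 1, 4)
  hex 6: (-5, 2, 3)
  hex 7: (-6, 3, 3)
  hex 8: (-7, 4, 3)
  hex 9: (-8, 4, 4)
  hex 10: (-9, 4, 5)
  hex 11: (-9, 3, 6)
Sorted: 12 hexes.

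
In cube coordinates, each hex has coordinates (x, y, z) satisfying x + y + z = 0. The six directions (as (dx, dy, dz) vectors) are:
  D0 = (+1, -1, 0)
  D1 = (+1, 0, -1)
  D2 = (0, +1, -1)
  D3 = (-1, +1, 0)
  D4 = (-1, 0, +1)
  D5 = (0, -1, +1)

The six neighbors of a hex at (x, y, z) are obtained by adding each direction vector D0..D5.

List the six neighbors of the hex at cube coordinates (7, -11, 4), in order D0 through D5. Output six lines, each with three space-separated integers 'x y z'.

Center: (7, -11, 4). Add each direction:
  D0: (7, -11, 4) + (1, -1, 0) = (8, -12, 4)
  D1: (7, -11, 4) + (1, 0, -1) = (8, -11, 3)
  D2: (7, -11, 4) + (0, 1, -1) = (7, -10, 3)
  D3: (7, -11, 4) + (-1, 1, 0) = (6, -10, 4)
  D4: (7, -11, 4) + (-1, 0, 1) = (6, -11, 5)
  D5: (7, -11, 4) + (0, -1, 1) = (7, -12, 5)

Answer: 8 -12 4
8 -11 3
7 -10 3
6 -10 4
6 -11 5
7 -12 5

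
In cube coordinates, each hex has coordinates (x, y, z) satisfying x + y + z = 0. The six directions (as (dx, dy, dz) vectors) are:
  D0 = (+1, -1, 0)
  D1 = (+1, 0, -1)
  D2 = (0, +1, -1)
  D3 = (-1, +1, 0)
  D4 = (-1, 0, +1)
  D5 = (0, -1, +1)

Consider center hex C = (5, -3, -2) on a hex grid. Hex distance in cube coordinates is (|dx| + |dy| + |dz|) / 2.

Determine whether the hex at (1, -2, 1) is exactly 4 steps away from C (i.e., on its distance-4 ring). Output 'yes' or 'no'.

Answer: yes

Derivation:
|px - cx| = |1 - 5| = 4
|py - cy| = |-2 - (-3)| = 1
|pz - cz| = |1 - (-2)| = 3
distance = (4+1+3)/2 = 8/2 = 4
radius = 4; distance == radius -> yes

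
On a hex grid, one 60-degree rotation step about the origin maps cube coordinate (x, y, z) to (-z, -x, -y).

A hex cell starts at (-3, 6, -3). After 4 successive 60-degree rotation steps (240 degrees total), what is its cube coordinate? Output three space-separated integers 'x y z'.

Start: (-3, 6, -3)
Step 1: (-3, 6, -3) -> (-(-3), -(-3), -(6)) = (3, 3, -6)
Step 2: (3, 3, -6) -> (-(-6), -(3), -(3)) = (6, -3, -3)
Step 3: (6, -3, -3) -> (-(-3), -(6), -(-3)) = (3, -6, 3)
Step 4: (3, -6, 3) -> (-(3), -(3), -(-6)) = (-3, -3, 6)

Answer: -3 -3 6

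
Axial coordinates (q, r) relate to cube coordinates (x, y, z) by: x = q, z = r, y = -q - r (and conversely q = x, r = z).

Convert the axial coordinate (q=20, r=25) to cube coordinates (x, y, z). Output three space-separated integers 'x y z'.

Answer: 20 -45 25

Derivation:
x = q = 20
z = r = 25
y = -x - z = -(20) - (25) = -45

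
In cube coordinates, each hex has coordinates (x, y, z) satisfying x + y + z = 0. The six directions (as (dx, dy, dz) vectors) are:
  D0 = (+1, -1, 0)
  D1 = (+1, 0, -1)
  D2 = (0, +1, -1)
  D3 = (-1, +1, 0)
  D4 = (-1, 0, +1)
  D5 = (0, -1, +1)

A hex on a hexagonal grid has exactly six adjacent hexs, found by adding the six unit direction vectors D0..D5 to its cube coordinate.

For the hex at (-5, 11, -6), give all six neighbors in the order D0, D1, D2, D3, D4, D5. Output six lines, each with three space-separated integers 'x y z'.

Center: (-5, 11, -6). Add each direction:
  D0: (-5, 11, -6) + (1, -1, 0) = (-4, 10, -6)
  D1: (-5, 11, -6) + (1, 0, -1) = (-4, 11, -7)
  D2: (-5, 11, -6) + (0, 1, -1) = (-5, 12, -7)
  D3: (-5, 11, -6) + (-1, 1, 0) = (-6, 12, -6)
  D4: (-5, 11, -6) + (-1, 0, 1) = (-6, 11, -5)
  D5: (-5, 11, -6) + (0, -1, 1) = (-5, 10, -5)

Answer: -4 10 -6
-4 11 -7
-5 12 -7
-6 12 -6
-6 11 -5
-5 10 -5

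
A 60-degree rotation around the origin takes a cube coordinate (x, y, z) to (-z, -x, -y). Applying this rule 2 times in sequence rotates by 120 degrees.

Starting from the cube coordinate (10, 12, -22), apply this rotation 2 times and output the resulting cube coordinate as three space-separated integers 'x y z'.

Answer: 12 -22 10

Derivation:
Start: (10, 12, -22)
Step 1: (10, 12, -22) -> (-(-22), -(10), -(12)) = (22, -10, -12)
Step 2: (22, -10, -12) -> (-(-12), -(22), -(-10)) = (12, -22, 10)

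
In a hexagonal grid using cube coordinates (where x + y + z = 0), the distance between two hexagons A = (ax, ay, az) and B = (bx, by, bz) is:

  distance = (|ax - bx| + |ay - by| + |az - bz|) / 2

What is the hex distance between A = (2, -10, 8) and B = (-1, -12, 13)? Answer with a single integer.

|ax - bx| = |2 - (-1)| = 3
|ay - by| = |-10 - (-12)| = 2
|az - bz| = |8 - 13| = 5
distance = (3 + 2 + 5) / 2 = 10 / 2 = 5

Answer: 5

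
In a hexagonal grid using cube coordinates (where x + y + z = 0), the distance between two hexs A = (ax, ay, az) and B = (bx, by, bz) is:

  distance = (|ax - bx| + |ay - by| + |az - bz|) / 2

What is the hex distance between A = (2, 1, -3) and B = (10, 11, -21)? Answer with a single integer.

Answer: 18

Derivation:
|ax - bx| = |2 - 10| = 8
|ay - by| = |1 - 11| = 10
|az - bz| = |-3 - (-21)| = 18
distance = (8 + 10 + 18) / 2 = 36 / 2 = 18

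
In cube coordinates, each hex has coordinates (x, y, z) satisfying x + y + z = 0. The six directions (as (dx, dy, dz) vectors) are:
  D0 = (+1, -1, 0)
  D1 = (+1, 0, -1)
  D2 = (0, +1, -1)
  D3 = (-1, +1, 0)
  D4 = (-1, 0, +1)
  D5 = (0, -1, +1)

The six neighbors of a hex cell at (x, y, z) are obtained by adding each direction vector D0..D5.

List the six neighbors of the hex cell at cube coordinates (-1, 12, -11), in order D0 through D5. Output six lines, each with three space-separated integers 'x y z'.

Center: (-1, 12, -11). Add each direction:
  D0: (-1, 12, -11) + (1, -1, 0) = (0, 11, -11)
  D1: (-1, 12, -11) + (1, 0, -1) = (0, 12, -12)
  D2: (-1, 12, -11) + (0, 1, -1) = (-1, 13, -12)
  D3: (-1, 12, -11) + (-1, 1, 0) = (-2, 13, -11)
  D4: (-1, 12, -11) + (-1, 0, 1) = (-2, 12, -10)
  D5: (-1, 12, -11) + (0, -1, 1) = (-1, 11, -10)

Answer: 0 11 -11
0 12 -12
-1 13 -12
-2 13 -11
-2 12 -10
-1 11 -10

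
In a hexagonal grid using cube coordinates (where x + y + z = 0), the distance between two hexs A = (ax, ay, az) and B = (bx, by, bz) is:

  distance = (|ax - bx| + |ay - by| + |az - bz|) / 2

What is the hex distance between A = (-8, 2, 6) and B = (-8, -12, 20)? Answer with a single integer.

|ax - bx| = |-8 - (-8)| = 0
|ay - by| = |2 - (-12)| = 14
|az - bz| = |6 - 20| = 14
distance = (0 + 14 + 14) / 2 = 28 / 2 = 14

Answer: 14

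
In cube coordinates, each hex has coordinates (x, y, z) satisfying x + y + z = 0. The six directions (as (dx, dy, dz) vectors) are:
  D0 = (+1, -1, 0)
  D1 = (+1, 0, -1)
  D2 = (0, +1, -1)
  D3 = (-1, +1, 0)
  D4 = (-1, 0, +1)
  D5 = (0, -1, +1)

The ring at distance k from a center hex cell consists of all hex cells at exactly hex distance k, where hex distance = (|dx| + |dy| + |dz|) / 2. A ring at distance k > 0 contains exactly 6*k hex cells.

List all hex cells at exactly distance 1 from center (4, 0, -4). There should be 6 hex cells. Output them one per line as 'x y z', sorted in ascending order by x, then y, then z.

Walk ring at distance 1 from (4, 0, -4):
Start at center + D4*1 = (3, 0, -3)
  hex 0: (3, 0, -3)
  hex 1: (4, -1, -3)
  hex 2: (5, -1, -4)
  hex 3: (5, 0, -5)
  hex 4: (4, 1, -5)
  hex 5: (3, 1, -4)
Sorted: 6 hexes.

Answer: 3 0 -3
3 1 -4
4 -1 -3
4 1 -5
5 -1 -4
5 0 -5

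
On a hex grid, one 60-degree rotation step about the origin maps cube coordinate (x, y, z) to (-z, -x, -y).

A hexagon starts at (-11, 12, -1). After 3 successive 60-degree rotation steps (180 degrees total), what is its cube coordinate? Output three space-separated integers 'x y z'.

Answer: 11 -12 1

Derivation:
Start: (-11, 12, -1)
Step 1: (-11, 12, -1) -> (-(-1), -(-11), -(12)) = (1, 11, -12)
Step 2: (1, 11, -12) -> (-(-12), -(1), -(11)) = (12, -1, -11)
Step 3: (12, -1, -11) -> (-(-11), -(12), -(-1)) = (11, -12, 1)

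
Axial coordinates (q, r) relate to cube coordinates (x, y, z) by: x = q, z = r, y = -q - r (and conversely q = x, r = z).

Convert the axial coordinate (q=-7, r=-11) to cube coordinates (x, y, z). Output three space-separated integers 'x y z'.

x = q = -7
z = r = -11
y = -x - z = -(-7) - (-11) = 18

Answer: -7 18 -11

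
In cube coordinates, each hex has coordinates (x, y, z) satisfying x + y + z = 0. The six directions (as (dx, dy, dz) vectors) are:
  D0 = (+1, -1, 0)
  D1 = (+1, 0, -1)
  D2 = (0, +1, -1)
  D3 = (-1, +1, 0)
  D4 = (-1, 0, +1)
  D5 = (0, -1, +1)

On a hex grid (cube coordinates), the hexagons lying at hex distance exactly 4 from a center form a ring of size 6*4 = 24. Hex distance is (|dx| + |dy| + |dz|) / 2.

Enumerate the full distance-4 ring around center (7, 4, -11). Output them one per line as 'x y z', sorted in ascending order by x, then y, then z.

Walk ring at distance 4 from (7, 4, -11):
Start at center + D4*4 = (3, 4, -7)
  hex 0: (3, 4, -7)
  hex 1: (4, 3, -7)
  hex 2: (5, 2, -7)
  hex 3: (6, 1, -7)
  hex 4: (7, 0, -7)
  hex 5: (8, 0, -8)
  hex 6: (9, 0, -9)
  hex 7: (10, 0, -10)
  hex 8: (11, 0, -11)
  hex 9: (11, 1, -12)
  hex 10: (11, 2, -13)
  hex 11: (11, 3, -14)
  hex 12: (11, 4, -15)
  hex 13: (10, 5, -15)
  hex 14: (9, 6, -15)
  hex 15: (8, 7, -15)
  hex 16: (7, 8, -15)
  hex 17: (6, 8, -14)
  hex 18: (5, 8, -13)
  hex 19: (4, 8, -12)
  hex 20: (3, 8, -11)
  hex 21: (3, 7, -10)
  hex 22: (3, 6, -9)
  hex 23: (3, 5, -8)
Sorted: 24 hexes.

Answer: 3 4 -7
3 5 -8
3 6 -9
3 7 -10
3 8 -11
4 3 -7
4 8 -12
5 2 -7
5 8 -13
6 1 -7
6 8 -14
7 0 -7
7 8 -15
8 0 -8
8 7 -15
9 0 -9
9 6 -15
10 0 -10
10 5 -15
11 0 -11
11 1 -12
11 2 -13
11 3 -14
11 4 -15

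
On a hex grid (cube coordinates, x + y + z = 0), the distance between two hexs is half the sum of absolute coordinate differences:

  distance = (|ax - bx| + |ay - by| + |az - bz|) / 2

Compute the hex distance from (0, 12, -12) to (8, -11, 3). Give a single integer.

|ax - bx| = |0 - 8| = 8
|ay - by| = |12 - (-11)| = 23
|az - bz| = |-12 - 3| = 15
distance = (8 + 23 + 15) / 2 = 46 / 2 = 23

Answer: 23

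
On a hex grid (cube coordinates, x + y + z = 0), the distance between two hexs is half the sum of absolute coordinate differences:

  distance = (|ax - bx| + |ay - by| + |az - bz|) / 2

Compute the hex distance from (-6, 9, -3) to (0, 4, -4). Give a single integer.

|ax - bx| = |-6 - 0| = 6
|ay - by| = |9 - 4| = 5
|az - bz| = |-3 - (-4)| = 1
distance = (6 + 5 + 1) / 2 = 12 / 2 = 6

Answer: 6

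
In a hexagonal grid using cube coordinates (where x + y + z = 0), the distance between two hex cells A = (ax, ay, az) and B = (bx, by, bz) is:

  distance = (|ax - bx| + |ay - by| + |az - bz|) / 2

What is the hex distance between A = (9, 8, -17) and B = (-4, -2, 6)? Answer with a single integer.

Answer: 23

Derivation:
|ax - bx| = |9 - (-4)| = 13
|ay - by| = |8 - (-2)| = 10
|az - bz| = |-17 - 6| = 23
distance = (13 + 10 + 23) / 2 = 46 / 2 = 23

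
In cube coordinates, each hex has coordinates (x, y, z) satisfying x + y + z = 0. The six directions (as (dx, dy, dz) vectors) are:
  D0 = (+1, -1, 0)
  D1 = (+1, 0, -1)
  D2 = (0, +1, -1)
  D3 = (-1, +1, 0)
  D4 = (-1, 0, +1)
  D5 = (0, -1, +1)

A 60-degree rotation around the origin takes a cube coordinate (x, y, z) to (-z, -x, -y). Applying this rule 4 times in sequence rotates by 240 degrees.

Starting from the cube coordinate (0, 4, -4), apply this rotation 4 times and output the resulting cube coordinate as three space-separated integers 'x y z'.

Answer: -4 0 4

Derivation:
Start: (0, 4, -4)
Step 1: (0, 4, -4) -> (-(-4), -(0), -(4)) = (4, 0, -4)
Step 2: (4, 0, -4) -> (-(-4), -(4), -(0)) = (4, -4, 0)
Step 3: (4, -4, 0) -> (-(0), -(4), -(-4)) = (0, -4, 4)
Step 4: (0, -4, 4) -> (-(4), -(0), -(-4)) = (-4, 0, 4)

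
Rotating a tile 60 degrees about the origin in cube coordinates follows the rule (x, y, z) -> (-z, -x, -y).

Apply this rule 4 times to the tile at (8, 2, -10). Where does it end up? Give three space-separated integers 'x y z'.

Answer: -10 8 2

Derivation:
Start: (8, 2, -10)
Step 1: (8, 2, -10) -> (-(-10), -(8), -(2)) = (10, -8, -2)
Step 2: (10, -8, -2) -> (-(-2), -(10), -(-8)) = (2, -10, 8)
Step 3: (2, -10, 8) -> (-(8), -(2), -(-10)) = (-8, -2, 10)
Step 4: (-8, -2, 10) -> (-(10), -(-8), -(-2)) = (-10, 8, 2)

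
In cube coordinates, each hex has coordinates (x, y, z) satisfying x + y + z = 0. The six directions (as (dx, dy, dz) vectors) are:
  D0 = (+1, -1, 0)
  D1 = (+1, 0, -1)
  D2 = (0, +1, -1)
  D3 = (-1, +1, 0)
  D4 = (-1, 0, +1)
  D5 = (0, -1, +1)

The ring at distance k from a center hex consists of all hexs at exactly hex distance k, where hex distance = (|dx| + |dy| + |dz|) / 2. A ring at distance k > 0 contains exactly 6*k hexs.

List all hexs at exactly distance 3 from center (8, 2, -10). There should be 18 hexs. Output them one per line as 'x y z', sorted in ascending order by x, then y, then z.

Walk ring at distance 3 from (8, 2, -10):
Start at center + D4*3 = (5, 2, -7)
  hex 0: (5, 2, -7)
  hex 1: (6, 1, -7)
  hex 2: (7, 0, -7)
  hex 3: (8, -1, -7)
  hex 4: (9, -1, -8)
  hex 5: (10, -1, -9)
  hex 6: (11, -1, -10)
  hex 7: (11, 0, -11)
  hex 8: (11, 1, -12)
  hex 9: (11, 2, -13)
  hex 10: (10, 3, -13)
  hex 11: (9, 4, -13)
  hex 12: (8, 5, -13)
  hex 13: (7, 5, -12)
  hex 14: (6, 5, -11)
  hex 15: (5, 5, -10)
  hex 16: (5, 4, -9)
  hex 17: (5, 3, -8)
Sorted: 18 hexes.

Answer: 5 2 -7
5 3 -8
5 4 -9
5 5 -10
6 1 -7
6 5 -11
7 0 -7
7 5 -12
8 -1 -7
8 5 -13
9 -1 -8
9 4 -13
10 -1 -9
10 3 -13
11 -1 -10
11 0 -11
11 1 -12
11 2 -13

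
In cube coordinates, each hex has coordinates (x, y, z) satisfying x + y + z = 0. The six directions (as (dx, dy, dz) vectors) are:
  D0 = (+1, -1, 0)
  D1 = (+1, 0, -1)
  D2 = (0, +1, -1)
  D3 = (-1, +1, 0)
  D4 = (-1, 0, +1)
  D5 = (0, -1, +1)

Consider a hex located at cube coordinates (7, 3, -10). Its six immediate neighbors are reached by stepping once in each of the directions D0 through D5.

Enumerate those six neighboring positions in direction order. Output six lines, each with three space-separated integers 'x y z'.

Center: (7, 3, -10). Add each direction:
  D0: (7, 3, -10) + (1, -1, 0) = (8, 2, -10)
  D1: (7, 3, -10) + (1, 0, -1) = (8, 3, -11)
  D2: (7, 3, -10) + (0, 1, -1) = (7, 4, -11)
  D3: (7, 3, -10) + (-1, 1, 0) = (6, 4, -10)
  D4: (7, 3, -10) + (-1, 0, 1) = (6, 3, -9)
  D5: (7, 3, -10) + (0, -1, 1) = (7, 2, -9)

Answer: 8 2 -10
8 3 -11
7 4 -11
6 4 -10
6 3 -9
7 2 -9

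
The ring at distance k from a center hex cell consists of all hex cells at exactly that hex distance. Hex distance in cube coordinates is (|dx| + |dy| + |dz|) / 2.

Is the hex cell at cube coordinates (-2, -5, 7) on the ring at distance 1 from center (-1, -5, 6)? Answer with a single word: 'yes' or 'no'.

|px - cx| = |-2 - (-1)| = 1
|py - cy| = |-5 - (-5)| = 0
|pz - cz| = |7 - 6| = 1
distance = (1+0+1)/2 = 2/2 = 1
radius = 1; distance == radius -> yes

Answer: yes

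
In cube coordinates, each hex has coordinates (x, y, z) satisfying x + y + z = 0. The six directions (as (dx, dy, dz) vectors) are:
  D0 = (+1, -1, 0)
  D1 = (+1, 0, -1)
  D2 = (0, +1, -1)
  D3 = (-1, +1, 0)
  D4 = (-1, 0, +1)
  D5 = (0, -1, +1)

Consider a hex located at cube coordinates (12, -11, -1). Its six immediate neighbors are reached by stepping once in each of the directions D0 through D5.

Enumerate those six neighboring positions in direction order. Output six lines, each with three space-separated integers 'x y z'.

Answer: 13 -12 -1
13 -11 -2
12 -10 -2
11 -10 -1
11 -11 0
12 -12 0

Derivation:
Center: (12, -11, -1). Add each direction:
  D0: (12, -11, -1) + (1, -1, 0) = (13, -12, -1)
  D1: (12, -11, -1) + (1, 0, -1) = (13, -11, -2)
  D2: (12, -11, -1) + (0, 1, -1) = (12, -10, -2)
  D3: (12, -11, -1) + (-1, 1, 0) = (11, -10, -1)
  D4: (12, -11, -1) + (-1, 0, 1) = (11, -11, 0)
  D5: (12, -11, -1) + (0, -1, 1) = (12, -12, 0)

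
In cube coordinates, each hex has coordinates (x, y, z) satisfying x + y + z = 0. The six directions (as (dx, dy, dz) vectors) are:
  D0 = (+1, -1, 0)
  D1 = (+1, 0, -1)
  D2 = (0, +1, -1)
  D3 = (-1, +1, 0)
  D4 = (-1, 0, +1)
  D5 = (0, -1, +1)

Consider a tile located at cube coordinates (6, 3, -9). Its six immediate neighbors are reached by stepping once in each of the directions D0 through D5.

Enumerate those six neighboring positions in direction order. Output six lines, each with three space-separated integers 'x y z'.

Answer: 7 2 -9
7 3 -10
6 4 -10
5 4 -9
5 3 -8
6 2 -8

Derivation:
Center: (6, 3, -9). Add each direction:
  D0: (6, 3, -9) + (1, -1, 0) = (7, 2, -9)
  D1: (6, 3, -9) + (1, 0, -1) = (7, 3, -10)
  D2: (6, 3, -9) + (0, 1, -1) = (6, 4, -10)
  D3: (6, 3, -9) + (-1, 1, 0) = (5, 4, -9)
  D4: (6, 3, -9) + (-1, 0, 1) = (5, 3, -8)
  D5: (6, 3, -9) + (0, -1, 1) = (6, 2, -8)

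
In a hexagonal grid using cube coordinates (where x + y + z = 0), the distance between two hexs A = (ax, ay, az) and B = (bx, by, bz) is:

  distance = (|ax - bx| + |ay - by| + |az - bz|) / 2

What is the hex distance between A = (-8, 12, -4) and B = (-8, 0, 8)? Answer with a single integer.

|ax - bx| = |-8 - (-8)| = 0
|ay - by| = |12 - 0| = 12
|az - bz| = |-4 - 8| = 12
distance = (0 + 12 + 12) / 2 = 24 / 2 = 12

Answer: 12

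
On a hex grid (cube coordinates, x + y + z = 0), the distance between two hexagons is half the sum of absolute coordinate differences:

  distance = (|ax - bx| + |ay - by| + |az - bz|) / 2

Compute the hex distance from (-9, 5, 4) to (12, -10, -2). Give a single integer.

Answer: 21

Derivation:
|ax - bx| = |-9 - 12| = 21
|ay - by| = |5 - (-10)| = 15
|az - bz| = |4 - (-2)| = 6
distance = (21 + 15 + 6) / 2 = 42 / 2 = 21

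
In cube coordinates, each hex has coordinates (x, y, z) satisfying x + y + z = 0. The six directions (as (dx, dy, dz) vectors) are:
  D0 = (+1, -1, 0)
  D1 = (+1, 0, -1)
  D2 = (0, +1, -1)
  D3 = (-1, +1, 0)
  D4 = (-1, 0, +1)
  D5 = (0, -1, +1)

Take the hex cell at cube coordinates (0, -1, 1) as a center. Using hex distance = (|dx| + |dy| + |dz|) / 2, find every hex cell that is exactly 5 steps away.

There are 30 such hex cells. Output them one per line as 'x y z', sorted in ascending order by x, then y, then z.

Walk ring at distance 5 from (0, -1, 1):
Start at center + D4*5 = (-5, -1, 6)
  hex 0: (-5, -1, 6)
  hex 1: (-4, -2, 6)
  hex 2: (-3, -3, 6)
  hex 3: (-2, -4, 6)
  hex 4: (-1, -5, 6)
  hex 5: (0, -6, 6)
  hex 6: (1, -6, 5)
  hex 7: (2, -6, 4)
  hex 8: (3, -6, 3)
  hex 9: (4, -6, 2)
  hex 10: (5, -6, 1)
  hex 11: (5, -5, 0)
  hex 12: (5, -4, -1)
  hex 13: (5, -3, -2)
  hex 14: (5, -2, -3)
  hex 15: (5, -1, -4)
  hex 16: (4, 0, -4)
  hex 17: (3, 1, -4)
  hex 18: (2, 2, -4)
  hex 19: (1, 3, -4)
  hex 20: (0, 4, -4)
  hex 21: (-1, 4, -3)
  hex 22: (-2, 4, -2)
  hex 23: (-3, 4, -1)
  hex 24: (-4, 4, 0)
  hex 25: (-5, 4, 1)
  hex 26: (-5, 3, 2)
  hex 27: (-5, 2, 3)
  hex 28: (-5, 1, 4)
  hex 29: (-5, 0, 5)
Sorted: 30 hexes.

Answer: -5 -1 6
-5 0 5
-5 1 4
-5 2 3
-5 3 2
-5 4 1
-4 -2 6
-4 4 0
-3 -3 6
-3 4 -1
-2 -4 6
-2 4 -2
-1 -5 6
-1 4 -3
0 -6 6
0 4 -4
1 -6 5
1 3 -4
2 -6 4
2 2 -4
3 -6 3
3 1 -4
4 -6 2
4 0 -4
5 -6 1
5 -5 0
5 -4 -1
5 -3 -2
5 -2 -3
5 -1 -4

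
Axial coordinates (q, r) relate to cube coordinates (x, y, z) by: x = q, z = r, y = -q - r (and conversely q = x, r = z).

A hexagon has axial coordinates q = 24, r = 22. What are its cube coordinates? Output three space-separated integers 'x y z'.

Answer: 24 -46 22

Derivation:
x = q = 24
z = r = 22
y = -x - z = -(24) - (22) = -46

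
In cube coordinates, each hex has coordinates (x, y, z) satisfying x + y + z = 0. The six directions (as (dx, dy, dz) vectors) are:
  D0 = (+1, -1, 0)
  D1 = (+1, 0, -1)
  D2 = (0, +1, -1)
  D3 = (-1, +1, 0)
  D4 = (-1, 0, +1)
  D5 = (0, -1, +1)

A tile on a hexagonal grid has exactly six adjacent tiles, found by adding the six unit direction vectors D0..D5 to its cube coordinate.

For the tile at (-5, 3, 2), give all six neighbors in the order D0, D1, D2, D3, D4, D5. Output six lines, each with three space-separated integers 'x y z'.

Center: (-5, 3, 2). Add each direction:
  D0: (-5, 3, 2) + (1, -1, 0) = (-4, 2, 2)
  D1: (-5, 3, 2) + (1, 0, -1) = (-4, 3, 1)
  D2: (-5, 3, 2) + (0, 1, -1) = (-5, 4, 1)
  D3: (-5, 3, 2) + (-1, 1, 0) = (-6, 4, 2)
  D4: (-5, 3, 2) + (-1, 0, 1) = (-6, 3, 3)
  D5: (-5, 3, 2) + (0, -1, 1) = (-5, 2, 3)

Answer: -4 2 2
-4 3 1
-5 4 1
-6 4 2
-6 3 3
-5 2 3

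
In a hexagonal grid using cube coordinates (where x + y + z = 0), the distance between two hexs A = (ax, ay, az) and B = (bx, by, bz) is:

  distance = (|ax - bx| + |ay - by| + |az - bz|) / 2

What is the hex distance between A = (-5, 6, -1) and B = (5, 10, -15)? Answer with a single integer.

Answer: 14

Derivation:
|ax - bx| = |-5 - 5| = 10
|ay - by| = |6 - 10| = 4
|az - bz| = |-1 - (-15)| = 14
distance = (10 + 4 + 14) / 2 = 28 / 2 = 14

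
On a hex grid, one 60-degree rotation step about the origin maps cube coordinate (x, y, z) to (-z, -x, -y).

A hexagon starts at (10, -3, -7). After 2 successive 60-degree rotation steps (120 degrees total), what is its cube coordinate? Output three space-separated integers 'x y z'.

Start: (10, -3, -7)
Step 1: (10, -3, -7) -> (-(-7), -(10), -(-3)) = (7, -10, 3)
Step 2: (7, -10, 3) -> (-(3), -(7), -(-10)) = (-3, -7, 10)

Answer: -3 -7 10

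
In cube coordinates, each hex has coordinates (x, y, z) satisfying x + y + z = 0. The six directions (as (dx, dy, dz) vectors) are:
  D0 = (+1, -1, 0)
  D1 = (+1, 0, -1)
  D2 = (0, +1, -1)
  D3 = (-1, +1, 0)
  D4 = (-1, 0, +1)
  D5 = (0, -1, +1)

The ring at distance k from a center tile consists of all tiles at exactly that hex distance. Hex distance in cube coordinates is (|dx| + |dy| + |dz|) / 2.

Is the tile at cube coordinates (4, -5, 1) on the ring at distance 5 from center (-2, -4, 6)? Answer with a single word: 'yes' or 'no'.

Answer: no

Derivation:
|px - cx| = |4 - (-2)| = 6
|py - cy| = |-5 - (-4)| = 1
|pz - cz| = |1 - 6| = 5
distance = (6+1+5)/2 = 12/2 = 6
radius = 5; distance != radius -> no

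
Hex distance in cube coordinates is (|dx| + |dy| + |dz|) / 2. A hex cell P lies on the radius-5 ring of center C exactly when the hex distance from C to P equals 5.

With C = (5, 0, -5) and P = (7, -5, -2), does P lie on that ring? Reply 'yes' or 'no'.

Answer: yes

Derivation:
|px - cx| = |7 - 5| = 2
|py - cy| = |-5 - 0| = 5
|pz - cz| = |-2 - (-5)| = 3
distance = (2+5+3)/2 = 10/2 = 5
radius = 5; distance == radius -> yes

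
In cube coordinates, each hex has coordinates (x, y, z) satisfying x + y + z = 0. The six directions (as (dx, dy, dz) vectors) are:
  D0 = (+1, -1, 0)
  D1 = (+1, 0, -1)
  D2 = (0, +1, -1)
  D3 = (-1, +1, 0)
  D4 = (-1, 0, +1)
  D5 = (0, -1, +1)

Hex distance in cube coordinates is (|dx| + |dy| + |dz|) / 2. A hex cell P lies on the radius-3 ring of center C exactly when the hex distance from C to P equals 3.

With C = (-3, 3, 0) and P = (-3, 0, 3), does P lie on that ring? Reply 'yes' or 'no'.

|px - cx| = |-3 - (-3)| = 0
|py - cy| = |0 - 3| = 3
|pz - cz| = |3 - 0| = 3
distance = (0+3+3)/2 = 6/2 = 3
radius = 3; distance == radius -> yes

Answer: yes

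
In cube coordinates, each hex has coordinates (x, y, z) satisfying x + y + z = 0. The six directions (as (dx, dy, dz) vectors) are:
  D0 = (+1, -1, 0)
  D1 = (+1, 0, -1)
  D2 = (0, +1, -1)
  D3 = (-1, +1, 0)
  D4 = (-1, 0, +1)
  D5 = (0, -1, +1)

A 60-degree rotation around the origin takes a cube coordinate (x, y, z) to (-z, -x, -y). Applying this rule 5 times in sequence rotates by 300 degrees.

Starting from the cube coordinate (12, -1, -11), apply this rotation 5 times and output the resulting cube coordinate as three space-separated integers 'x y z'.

Start: (12, -1, -11)
Step 1: (12, -1, -11) -> (-(-11), -(12), -(-1)) = (11, -12, 1)
Step 2: (11, -12, 1) -> (-(1), -(11), -(-12)) = (-1, -11, 12)
Step 3: (-1, -11, 12) -> (-(12), -(-1), -(-11)) = (-12, 1, 11)
Step 4: (-12, 1, 11) -> (-(11), -(-12), -(1)) = (-11, 12, -1)
Step 5: (-11, 12, -1) -> (-(-1), -(-11), -(12)) = (1, 11, -12)

Answer: 1 11 -12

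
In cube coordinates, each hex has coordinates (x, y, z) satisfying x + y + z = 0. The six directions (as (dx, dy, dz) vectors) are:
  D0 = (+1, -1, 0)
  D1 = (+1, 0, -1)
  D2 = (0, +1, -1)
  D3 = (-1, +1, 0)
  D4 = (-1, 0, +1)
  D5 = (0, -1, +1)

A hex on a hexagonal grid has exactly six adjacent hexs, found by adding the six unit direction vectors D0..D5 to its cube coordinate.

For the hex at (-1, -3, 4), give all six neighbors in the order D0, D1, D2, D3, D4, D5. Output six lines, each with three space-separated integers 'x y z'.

Center: (-1, -3, 4). Add each direction:
  D0: (-1, -3, 4) + (1, -1, 0) = (0, -4, 4)
  D1: (-1, -3, 4) + (1, 0, -1) = (0, -3, 3)
  D2: (-1, -3, 4) + (0, 1, -1) = (-1, -2, 3)
  D3: (-1, -3, 4) + (-1, 1, 0) = (-2, -2, 4)
  D4: (-1, -3, 4) + (-1, 0, 1) = (-2, -3, 5)
  D5: (-1, -3, 4) + (0, -1, 1) = (-1, -4, 5)

Answer: 0 -4 4
0 -3 3
-1 -2 3
-2 -2 4
-2 -3 5
-1 -4 5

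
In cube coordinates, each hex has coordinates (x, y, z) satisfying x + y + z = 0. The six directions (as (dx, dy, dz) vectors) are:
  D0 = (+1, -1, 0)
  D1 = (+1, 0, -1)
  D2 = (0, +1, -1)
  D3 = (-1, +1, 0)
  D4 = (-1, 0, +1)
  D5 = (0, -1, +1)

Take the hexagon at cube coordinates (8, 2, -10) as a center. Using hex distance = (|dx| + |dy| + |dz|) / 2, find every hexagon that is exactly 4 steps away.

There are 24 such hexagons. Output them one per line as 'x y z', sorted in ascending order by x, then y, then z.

Walk ring at distance 4 from (8, 2, -10):
Start at center + D4*4 = (4, 2, -6)
  hex 0: (4, 2, -6)
  hex 1: (5, 1, -6)
  hex 2: (6, 0, -6)
  hex 3: (7, -1, -6)
  hex 4: (8, -2, -6)
  hex 5: (9, -2, -7)
  hex 6: (10, -2, -8)
  hex 7: (11, -2, -9)
  hex 8: (12, -2, -10)
  hex 9: (12, -1, -11)
  hex 10: (12, 0, -12)
  hex 11: (12, 1, -13)
  hex 12: (12, 2, -14)
  hex 13: (11, 3, -14)
  hex 14: (10, 4, -14)
  hex 15: (9, 5, -14)
  hex 16: (8, 6, -14)
  hex 17: (7, 6, -13)
  hex 18: (6, 6, -12)
  hex 19: (5, 6, -11)
  hex 20: (4, 6, -10)
  hex 21: (4, 5, -9)
  hex 22: (4, 4, -8)
  hex 23: (4, 3, -7)
Sorted: 24 hexes.

Answer: 4 2 -6
4 3 -7
4 4 -8
4 5 -9
4 6 -10
5 1 -6
5 6 -11
6 0 -6
6 6 -12
7 -1 -6
7 6 -13
8 -2 -6
8 6 -14
9 -2 -7
9 5 -14
10 -2 -8
10 4 -14
11 -2 -9
11 3 -14
12 -2 -10
12 -1 -11
12 0 -12
12 1 -13
12 2 -14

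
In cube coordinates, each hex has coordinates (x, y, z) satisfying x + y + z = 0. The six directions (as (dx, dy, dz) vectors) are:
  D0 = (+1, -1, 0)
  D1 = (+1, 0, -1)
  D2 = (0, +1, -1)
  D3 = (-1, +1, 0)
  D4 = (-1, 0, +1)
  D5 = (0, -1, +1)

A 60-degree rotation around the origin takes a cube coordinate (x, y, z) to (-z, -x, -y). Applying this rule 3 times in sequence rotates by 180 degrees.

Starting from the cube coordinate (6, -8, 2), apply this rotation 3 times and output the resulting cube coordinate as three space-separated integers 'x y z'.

Start: (6, -8, 2)
Step 1: (6, -8, 2) -> (-(2), -(6), -(-8)) = (-2, -6, 8)
Step 2: (-2, -6, 8) -> (-(8), -(-2), -(-6)) = (-8, 2, 6)
Step 3: (-8, 2, 6) -> (-(6), -(-8), -(2)) = (-6, 8, -2)

Answer: -6 8 -2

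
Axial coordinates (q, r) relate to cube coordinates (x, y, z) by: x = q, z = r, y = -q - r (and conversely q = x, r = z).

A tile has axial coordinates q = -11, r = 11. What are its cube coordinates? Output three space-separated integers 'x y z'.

x = q = -11
z = r = 11
y = -x - z = -(-11) - (11) = 0

Answer: -11 0 11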